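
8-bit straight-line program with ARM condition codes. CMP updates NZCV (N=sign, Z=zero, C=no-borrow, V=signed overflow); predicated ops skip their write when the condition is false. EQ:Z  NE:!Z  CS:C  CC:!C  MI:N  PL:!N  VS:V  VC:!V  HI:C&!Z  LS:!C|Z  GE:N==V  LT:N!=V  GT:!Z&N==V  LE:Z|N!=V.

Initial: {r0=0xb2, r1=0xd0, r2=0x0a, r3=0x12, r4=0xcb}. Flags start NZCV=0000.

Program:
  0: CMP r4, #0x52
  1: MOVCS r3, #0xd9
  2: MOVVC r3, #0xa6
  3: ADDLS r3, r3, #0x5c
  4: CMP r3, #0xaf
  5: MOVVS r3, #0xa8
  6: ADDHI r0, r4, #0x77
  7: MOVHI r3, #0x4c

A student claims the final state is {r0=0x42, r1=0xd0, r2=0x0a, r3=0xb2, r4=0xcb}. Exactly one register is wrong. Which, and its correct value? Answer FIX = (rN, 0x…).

FIX = (r3, 0x4c)

0: ✓ CMP  NZCV=0011
1: ✓ MOVCS  r3←0xd9
2: · MOVVC
3: · ADDLS
4: ✓ CMP  NZCV=0010
5: · MOVVS
6: ✓ ADDHI  r0←0x42
7: ✓ MOVHI  r3←0x4c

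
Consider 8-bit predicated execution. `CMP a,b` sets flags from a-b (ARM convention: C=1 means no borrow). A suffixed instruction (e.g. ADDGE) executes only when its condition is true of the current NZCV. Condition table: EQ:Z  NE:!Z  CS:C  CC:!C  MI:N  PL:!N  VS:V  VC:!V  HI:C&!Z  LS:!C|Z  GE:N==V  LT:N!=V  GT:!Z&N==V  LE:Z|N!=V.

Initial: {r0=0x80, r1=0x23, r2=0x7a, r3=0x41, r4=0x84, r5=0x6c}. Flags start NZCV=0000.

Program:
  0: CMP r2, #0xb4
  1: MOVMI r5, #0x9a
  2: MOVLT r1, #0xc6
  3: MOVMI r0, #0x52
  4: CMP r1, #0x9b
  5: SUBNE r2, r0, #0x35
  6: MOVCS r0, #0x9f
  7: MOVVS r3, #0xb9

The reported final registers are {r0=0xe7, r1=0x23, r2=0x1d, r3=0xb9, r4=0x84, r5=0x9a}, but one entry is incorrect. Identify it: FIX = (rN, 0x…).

FIX = (r0, 0x52)

0: ✓ CMP  NZCV=1001
1: ✓ MOVMI  r5←0x9a
2: · MOVLT
3: ✓ MOVMI  r0←0x52
4: ✓ CMP  NZCV=1001
5: ✓ SUBNE  r2←0x1d
6: · MOVCS
7: ✓ MOVVS  r3←0xb9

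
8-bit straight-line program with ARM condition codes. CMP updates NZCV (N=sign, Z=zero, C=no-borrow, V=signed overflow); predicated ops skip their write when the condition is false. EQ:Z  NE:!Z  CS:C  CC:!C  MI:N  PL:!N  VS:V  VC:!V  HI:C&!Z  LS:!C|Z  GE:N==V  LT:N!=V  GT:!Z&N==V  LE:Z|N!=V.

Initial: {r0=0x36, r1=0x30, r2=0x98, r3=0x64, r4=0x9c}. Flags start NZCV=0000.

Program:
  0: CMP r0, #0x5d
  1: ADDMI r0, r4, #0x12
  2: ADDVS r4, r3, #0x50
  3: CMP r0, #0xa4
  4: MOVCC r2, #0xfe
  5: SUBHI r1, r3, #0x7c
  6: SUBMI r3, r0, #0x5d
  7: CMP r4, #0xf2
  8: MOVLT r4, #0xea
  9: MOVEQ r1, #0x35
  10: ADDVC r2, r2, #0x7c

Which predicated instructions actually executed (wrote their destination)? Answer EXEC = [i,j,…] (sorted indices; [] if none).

EXEC = [1,5,8,10]

[0] flags=1000 → (cmp)
[1] flags=1000 MI?T → r0=0xae
[2] flags=1000 VS?F → skip
[3] flags=0010 → (cmp)
[4] flags=0010 CC?F → skip
[5] flags=0010 HI?T → r1=0xe8
[6] flags=0010 MI?F → skip
[7] flags=1000 → (cmp)
[8] flags=1000 LT?T → r4=0xea
[9] flags=1000 EQ?F → skip
[10] flags=1000 VC?T → r2=0x14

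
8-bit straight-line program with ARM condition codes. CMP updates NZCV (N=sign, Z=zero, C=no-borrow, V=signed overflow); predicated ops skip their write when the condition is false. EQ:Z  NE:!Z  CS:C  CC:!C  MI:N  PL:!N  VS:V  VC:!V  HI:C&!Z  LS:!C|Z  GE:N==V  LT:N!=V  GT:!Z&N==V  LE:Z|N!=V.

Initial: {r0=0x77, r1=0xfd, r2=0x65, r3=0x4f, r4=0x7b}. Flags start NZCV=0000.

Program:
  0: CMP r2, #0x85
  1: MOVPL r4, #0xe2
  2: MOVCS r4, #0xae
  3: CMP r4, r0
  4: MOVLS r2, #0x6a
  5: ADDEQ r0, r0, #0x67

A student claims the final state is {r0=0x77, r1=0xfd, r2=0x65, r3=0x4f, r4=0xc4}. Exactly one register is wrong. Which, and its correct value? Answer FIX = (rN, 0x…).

[0] flags=1001 → (cmp)
[1] flags=1001 PL?F → skip
[2] flags=1001 CS?F → skip
[3] flags=0010 → (cmp)
[4] flags=0010 LS?F → skip
[5] flags=0010 EQ?F → skip

FIX = (r4, 0x7b)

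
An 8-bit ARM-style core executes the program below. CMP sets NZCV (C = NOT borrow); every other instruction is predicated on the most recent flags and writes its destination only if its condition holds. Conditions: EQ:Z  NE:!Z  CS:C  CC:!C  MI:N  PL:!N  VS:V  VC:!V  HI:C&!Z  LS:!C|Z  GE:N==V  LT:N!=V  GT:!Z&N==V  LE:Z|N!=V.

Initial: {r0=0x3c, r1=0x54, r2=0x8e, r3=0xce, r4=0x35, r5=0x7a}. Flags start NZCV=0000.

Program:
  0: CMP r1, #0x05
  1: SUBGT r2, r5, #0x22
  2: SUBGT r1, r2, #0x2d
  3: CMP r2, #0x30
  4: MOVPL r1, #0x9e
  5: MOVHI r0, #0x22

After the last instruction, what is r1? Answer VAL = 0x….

VAL = 0x9e

[0] flags=0010 → (cmp)
[1] flags=0010 GT?T → r2=0x58
[2] flags=0010 GT?T → r1=0x2b
[3] flags=0010 → (cmp)
[4] flags=0010 PL?T → r1=0x9e
[5] flags=0010 HI?T → r0=0x22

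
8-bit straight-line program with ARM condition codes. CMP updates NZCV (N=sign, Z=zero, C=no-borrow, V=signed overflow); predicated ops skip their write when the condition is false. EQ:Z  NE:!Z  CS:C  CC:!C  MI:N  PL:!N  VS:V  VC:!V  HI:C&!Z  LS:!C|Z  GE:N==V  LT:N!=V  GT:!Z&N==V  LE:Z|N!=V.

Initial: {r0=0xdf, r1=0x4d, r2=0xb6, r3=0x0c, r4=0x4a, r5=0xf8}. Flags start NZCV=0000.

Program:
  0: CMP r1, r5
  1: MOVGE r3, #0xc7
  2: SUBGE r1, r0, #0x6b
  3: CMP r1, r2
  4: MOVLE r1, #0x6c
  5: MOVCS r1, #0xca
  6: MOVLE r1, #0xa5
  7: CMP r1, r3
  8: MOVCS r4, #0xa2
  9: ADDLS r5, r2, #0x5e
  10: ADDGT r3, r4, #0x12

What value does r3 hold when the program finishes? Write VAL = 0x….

VAL = 0x5c

[0] flags=0000 → (cmp)
[1] flags=0000 GE?T → r3=0xc7
[2] flags=0000 GE?T → r1=0x74
[3] flags=1001 → (cmp)
[4] flags=1001 LE?F → skip
[5] flags=1001 CS?F → skip
[6] flags=1001 LE?F → skip
[7] flags=1001 → (cmp)
[8] flags=1001 CS?F → skip
[9] flags=1001 LS?T → r5=0x14
[10] flags=1001 GT?T → r3=0x5c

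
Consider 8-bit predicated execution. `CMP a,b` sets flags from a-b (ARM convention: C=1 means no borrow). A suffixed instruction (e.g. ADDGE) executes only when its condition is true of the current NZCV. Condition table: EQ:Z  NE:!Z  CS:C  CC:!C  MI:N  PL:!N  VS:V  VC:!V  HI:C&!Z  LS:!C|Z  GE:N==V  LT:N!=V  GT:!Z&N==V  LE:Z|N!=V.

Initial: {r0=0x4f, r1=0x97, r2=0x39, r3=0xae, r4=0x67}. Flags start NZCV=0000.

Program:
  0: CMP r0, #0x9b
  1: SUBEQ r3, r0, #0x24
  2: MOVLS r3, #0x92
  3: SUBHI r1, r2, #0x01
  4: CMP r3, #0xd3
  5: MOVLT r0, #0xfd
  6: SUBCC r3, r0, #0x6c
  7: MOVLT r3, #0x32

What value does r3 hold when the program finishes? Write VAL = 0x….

[0] flags=1001 → (cmp)
[1] flags=1001 EQ?F → skip
[2] flags=1001 LS?T → r3=0x92
[3] flags=1001 HI?F → skip
[4] flags=1000 → (cmp)
[5] flags=1000 LT?T → r0=0xfd
[6] flags=1000 CC?T → r3=0x91
[7] flags=1000 LT?T → r3=0x32

VAL = 0x32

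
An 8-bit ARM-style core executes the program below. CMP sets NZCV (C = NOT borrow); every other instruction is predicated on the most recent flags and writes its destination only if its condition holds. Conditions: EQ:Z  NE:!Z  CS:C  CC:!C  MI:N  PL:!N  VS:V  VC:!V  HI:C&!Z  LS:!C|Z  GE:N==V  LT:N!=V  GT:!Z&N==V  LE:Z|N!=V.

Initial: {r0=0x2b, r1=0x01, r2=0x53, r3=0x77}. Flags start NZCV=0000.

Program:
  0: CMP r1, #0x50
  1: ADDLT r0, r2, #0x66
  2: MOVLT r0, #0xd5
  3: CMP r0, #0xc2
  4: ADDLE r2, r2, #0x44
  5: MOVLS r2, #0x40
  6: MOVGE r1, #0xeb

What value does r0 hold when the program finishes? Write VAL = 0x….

0: ✓ CMP  NZCV=1000
1: ✓ ADDLT  r0←0xb9
2: ✓ MOVLT  r0←0xd5
3: ✓ CMP  NZCV=0010
4: · ADDLE
5: · MOVLS
6: ✓ MOVGE  r1←0xeb

VAL = 0xd5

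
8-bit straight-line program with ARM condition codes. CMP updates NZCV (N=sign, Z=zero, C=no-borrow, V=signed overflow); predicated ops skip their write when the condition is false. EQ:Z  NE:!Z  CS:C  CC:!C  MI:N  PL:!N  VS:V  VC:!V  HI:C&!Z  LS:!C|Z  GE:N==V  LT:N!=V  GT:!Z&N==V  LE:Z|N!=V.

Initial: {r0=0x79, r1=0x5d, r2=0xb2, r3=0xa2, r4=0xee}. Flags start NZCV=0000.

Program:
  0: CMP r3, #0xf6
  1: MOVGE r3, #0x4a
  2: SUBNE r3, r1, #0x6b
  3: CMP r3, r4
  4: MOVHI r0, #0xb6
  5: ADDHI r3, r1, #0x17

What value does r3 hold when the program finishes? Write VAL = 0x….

VAL = 0x74

0: ✓ CMP  NZCV=1000
1: · MOVGE
2: ✓ SUBNE  r3←0xf2
3: ✓ CMP  NZCV=0010
4: ✓ MOVHI  r0←0xb6
5: ✓ ADDHI  r3←0x74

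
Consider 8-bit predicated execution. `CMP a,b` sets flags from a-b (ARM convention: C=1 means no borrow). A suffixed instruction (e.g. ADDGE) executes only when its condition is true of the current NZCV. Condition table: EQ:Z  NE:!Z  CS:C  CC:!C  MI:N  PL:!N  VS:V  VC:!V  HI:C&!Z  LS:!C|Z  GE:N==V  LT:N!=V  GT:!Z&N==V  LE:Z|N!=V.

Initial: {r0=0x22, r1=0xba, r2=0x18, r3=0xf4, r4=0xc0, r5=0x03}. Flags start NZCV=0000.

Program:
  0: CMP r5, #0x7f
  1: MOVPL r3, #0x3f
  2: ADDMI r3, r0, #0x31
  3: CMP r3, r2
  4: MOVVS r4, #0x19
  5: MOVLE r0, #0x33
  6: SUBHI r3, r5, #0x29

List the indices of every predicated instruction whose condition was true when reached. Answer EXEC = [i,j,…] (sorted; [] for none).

[0] flags=1000 → (cmp)
[1] flags=1000 PL?F → skip
[2] flags=1000 MI?T → r3=0x53
[3] flags=0010 → (cmp)
[4] flags=0010 VS?F → skip
[5] flags=0010 LE?F → skip
[6] flags=0010 HI?T → r3=0xda

EXEC = [2,6]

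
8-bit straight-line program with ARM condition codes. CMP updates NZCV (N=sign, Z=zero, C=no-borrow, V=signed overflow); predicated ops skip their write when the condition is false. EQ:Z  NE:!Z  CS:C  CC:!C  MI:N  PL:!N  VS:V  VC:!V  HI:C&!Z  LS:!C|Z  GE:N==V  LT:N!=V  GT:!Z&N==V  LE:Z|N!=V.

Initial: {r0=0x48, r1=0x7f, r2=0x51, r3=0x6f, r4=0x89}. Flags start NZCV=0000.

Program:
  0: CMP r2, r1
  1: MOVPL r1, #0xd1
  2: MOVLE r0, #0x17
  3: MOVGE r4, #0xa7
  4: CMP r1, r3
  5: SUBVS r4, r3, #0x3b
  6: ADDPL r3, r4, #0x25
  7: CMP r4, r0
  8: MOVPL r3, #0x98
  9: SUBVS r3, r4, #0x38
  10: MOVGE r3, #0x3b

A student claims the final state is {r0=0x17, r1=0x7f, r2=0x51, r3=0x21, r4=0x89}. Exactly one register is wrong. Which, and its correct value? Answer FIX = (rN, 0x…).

0: ✓ CMP  NZCV=1000
1: · MOVPL
2: ✓ MOVLE  r0←0x17
3: · MOVGE
4: ✓ CMP  NZCV=0010
5: · SUBVS
6: ✓ ADDPL  r3←0xae
7: ✓ CMP  NZCV=0011
8: ✓ MOVPL  r3←0x98
9: ✓ SUBVS  r3←0x51
10: · MOVGE

FIX = (r3, 0x51)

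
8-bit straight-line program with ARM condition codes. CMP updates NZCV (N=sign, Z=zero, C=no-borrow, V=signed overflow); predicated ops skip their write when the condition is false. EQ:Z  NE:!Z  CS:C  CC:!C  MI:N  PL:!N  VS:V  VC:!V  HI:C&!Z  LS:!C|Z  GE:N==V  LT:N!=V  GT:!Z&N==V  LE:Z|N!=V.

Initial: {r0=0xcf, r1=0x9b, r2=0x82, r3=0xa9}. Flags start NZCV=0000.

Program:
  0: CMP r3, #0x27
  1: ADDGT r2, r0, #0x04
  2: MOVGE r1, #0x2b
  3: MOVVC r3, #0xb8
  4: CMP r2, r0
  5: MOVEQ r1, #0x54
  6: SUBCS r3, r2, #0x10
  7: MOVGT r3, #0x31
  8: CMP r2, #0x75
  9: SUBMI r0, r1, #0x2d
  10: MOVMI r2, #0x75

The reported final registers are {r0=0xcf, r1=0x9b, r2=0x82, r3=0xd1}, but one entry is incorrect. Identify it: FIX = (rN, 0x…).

[0] flags=1010 → (cmp)
[1] flags=1010 GT?F → skip
[2] flags=1010 GE?F → skip
[3] flags=1010 VC?T → r3=0xb8
[4] flags=1000 → (cmp)
[5] flags=1000 EQ?F → skip
[6] flags=1000 CS?F → skip
[7] flags=1000 GT?F → skip
[8] flags=0011 → (cmp)
[9] flags=0011 MI?F → skip
[10] flags=0011 MI?F → skip

FIX = (r3, 0xb8)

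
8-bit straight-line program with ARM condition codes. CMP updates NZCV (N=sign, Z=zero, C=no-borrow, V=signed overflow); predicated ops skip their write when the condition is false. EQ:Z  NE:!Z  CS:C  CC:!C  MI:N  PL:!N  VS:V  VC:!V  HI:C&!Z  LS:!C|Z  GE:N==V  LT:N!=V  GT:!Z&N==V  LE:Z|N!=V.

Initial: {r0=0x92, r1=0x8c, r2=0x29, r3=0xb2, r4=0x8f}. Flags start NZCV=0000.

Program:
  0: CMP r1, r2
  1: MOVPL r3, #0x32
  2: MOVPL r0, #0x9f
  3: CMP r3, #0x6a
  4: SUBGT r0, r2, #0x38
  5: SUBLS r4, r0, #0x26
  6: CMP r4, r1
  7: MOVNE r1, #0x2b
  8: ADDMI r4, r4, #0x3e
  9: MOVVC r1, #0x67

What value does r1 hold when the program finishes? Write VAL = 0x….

0: ✓ CMP  NZCV=0011
1: ✓ MOVPL  r3←0x32
2: ✓ MOVPL  r0←0x9f
3: ✓ CMP  NZCV=1000
4: · SUBGT
5: ✓ SUBLS  r4←0x79
6: ✓ CMP  NZCV=1001
7: ✓ MOVNE  r1←0x2b
8: ✓ ADDMI  r4←0xb7
9: · MOVVC

VAL = 0x2b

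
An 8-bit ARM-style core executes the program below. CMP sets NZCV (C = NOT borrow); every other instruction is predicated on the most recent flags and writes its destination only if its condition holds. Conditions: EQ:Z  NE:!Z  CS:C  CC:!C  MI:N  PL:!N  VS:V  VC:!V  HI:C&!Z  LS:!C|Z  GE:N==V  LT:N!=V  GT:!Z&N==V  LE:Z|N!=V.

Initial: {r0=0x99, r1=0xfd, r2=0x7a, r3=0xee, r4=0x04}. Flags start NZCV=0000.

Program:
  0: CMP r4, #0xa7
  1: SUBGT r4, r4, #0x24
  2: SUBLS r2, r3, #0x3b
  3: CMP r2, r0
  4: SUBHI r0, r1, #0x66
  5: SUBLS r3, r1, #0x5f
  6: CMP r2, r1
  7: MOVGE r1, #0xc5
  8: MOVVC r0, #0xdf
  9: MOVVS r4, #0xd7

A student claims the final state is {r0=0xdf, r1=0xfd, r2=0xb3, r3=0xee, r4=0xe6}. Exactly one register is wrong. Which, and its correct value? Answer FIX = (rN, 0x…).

FIX = (r4, 0xe0)

0: ✓ CMP  NZCV=0000
1: ✓ SUBGT  r4←0xe0
2: ✓ SUBLS  r2←0xb3
3: ✓ CMP  NZCV=0010
4: ✓ SUBHI  r0←0x97
5: · SUBLS
6: ✓ CMP  NZCV=1000
7: · MOVGE
8: ✓ MOVVC  r0←0xdf
9: · MOVVS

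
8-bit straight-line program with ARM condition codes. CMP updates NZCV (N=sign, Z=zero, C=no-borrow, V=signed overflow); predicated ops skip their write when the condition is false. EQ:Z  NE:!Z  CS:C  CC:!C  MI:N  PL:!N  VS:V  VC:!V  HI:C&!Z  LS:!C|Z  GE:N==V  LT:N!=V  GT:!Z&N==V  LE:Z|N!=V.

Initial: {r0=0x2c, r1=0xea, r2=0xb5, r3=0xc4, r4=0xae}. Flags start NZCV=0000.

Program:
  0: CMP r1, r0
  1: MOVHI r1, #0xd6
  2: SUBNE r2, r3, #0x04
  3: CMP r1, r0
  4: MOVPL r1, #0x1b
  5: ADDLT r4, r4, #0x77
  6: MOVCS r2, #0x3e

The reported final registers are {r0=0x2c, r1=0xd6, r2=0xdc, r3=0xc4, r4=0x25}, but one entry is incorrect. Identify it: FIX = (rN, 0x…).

0: ✓ CMP  NZCV=1010
1: ✓ MOVHI  r1←0xd6
2: ✓ SUBNE  r2←0xc0
3: ✓ CMP  NZCV=1010
4: · MOVPL
5: ✓ ADDLT  r4←0x25
6: ✓ MOVCS  r2←0x3e

FIX = (r2, 0x3e)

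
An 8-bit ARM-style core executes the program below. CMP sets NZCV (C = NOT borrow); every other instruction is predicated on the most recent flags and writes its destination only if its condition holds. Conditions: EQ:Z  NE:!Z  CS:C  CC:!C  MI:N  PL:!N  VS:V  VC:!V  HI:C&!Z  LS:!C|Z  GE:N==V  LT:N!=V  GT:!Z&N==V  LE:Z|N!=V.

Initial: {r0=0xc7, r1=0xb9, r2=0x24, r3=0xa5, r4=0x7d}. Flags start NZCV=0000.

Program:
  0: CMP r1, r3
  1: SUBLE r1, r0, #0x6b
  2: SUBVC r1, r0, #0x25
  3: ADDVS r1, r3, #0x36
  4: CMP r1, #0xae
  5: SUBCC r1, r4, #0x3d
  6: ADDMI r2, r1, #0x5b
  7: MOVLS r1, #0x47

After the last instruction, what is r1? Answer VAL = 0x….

VAL = 0x47

[0] flags=0010 → (cmp)
[1] flags=0010 LE?F → skip
[2] flags=0010 VC?T → r1=0xa2
[3] flags=0010 VS?F → skip
[4] flags=1000 → (cmp)
[5] flags=1000 CC?T → r1=0x40
[6] flags=1000 MI?T → r2=0x9b
[7] flags=1000 LS?T → r1=0x47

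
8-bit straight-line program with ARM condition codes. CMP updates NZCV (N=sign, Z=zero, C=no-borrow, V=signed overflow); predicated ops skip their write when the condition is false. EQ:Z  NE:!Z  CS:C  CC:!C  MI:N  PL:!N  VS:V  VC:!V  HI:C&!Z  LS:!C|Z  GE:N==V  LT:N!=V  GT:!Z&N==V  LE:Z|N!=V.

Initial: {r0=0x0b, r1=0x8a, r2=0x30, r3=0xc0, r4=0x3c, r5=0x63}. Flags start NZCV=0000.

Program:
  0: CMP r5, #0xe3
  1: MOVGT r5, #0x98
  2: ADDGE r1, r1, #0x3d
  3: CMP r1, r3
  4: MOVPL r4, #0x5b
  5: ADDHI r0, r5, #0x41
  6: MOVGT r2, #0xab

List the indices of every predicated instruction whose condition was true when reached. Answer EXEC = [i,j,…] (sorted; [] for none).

[0] flags=1001 → (cmp)
[1] flags=1001 GT?T → r5=0x98
[2] flags=1001 GE?T → r1=0xc7
[3] flags=0010 → (cmp)
[4] flags=0010 PL?T → r4=0x5b
[5] flags=0010 HI?T → r0=0xd9
[6] flags=0010 GT?T → r2=0xab

EXEC = [1,2,4,5,6]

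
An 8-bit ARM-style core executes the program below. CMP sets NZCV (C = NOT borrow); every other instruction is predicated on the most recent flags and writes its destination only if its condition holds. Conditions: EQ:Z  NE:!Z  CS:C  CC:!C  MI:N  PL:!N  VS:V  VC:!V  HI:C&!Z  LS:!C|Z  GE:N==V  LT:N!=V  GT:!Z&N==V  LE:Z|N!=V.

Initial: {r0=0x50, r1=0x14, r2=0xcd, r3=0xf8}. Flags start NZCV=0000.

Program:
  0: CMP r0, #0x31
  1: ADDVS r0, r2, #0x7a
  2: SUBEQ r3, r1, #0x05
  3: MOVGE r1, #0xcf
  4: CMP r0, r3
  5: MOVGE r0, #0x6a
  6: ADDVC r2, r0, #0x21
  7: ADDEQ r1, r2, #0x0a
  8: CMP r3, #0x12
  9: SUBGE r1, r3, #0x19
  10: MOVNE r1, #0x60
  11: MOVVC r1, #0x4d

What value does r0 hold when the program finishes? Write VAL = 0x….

VAL = 0x6a

0: ✓ CMP  NZCV=0010
1: · ADDVS
2: · SUBEQ
3: ✓ MOVGE  r1←0xcf
4: ✓ CMP  NZCV=0000
5: ✓ MOVGE  r0←0x6a
6: ✓ ADDVC  r2←0x8b
7: · ADDEQ
8: ✓ CMP  NZCV=1010
9: · SUBGE
10: ✓ MOVNE  r1←0x60
11: ✓ MOVVC  r1←0x4d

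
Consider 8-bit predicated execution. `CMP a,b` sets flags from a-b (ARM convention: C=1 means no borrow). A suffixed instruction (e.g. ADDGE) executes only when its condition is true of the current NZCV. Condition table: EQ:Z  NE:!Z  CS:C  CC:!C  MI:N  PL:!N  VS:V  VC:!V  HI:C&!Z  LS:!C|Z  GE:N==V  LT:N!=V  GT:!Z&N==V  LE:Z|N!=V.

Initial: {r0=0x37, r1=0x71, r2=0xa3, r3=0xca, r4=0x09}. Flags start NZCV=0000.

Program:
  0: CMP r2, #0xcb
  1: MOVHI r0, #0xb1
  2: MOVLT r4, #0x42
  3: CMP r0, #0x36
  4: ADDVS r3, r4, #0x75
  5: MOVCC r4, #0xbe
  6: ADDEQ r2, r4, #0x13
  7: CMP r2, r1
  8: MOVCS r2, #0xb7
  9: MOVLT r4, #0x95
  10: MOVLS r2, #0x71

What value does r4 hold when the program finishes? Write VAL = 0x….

VAL = 0x95

[0] flags=1000 → (cmp)
[1] flags=1000 HI?F → skip
[2] flags=1000 LT?T → r4=0x42
[3] flags=0010 → (cmp)
[4] flags=0010 VS?F → skip
[5] flags=0010 CC?F → skip
[6] flags=0010 EQ?F → skip
[7] flags=0011 → (cmp)
[8] flags=0011 CS?T → r2=0xb7
[9] flags=0011 LT?T → r4=0x95
[10] flags=0011 LS?F → skip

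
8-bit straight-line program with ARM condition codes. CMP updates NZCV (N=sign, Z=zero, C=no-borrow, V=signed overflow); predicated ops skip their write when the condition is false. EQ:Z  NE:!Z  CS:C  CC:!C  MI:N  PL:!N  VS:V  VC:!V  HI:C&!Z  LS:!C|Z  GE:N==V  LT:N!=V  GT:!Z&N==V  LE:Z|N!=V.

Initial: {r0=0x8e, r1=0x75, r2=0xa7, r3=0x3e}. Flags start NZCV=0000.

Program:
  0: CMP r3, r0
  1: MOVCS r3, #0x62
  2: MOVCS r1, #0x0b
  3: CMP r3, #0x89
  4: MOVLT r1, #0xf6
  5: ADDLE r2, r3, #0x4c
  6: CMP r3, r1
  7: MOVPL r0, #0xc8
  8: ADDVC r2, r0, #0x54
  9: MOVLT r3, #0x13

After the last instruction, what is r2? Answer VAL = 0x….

0: ✓ CMP  NZCV=1001
1: · MOVCS
2: · MOVCS
3: ✓ CMP  NZCV=1001
4: · MOVLT
5: · ADDLE
6: ✓ CMP  NZCV=1000
7: · MOVPL
8: ✓ ADDVC  r2←0xe2
9: ✓ MOVLT  r3←0x13

VAL = 0xe2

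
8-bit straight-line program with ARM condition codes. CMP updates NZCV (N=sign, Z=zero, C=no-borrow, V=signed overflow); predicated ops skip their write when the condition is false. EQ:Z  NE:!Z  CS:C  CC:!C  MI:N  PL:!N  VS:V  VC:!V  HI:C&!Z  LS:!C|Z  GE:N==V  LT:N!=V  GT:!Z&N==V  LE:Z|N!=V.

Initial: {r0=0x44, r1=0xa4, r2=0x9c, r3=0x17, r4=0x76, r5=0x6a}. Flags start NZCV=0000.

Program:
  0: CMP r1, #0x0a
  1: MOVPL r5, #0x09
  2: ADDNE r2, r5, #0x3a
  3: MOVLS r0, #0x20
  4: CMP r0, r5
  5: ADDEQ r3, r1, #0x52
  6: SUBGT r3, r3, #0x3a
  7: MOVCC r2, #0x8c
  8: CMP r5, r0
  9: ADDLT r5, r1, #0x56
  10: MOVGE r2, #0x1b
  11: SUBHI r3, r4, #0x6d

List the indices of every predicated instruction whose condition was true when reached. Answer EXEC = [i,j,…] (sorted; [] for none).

EXEC = [2,7,10,11]

0: ✓ CMP  NZCV=1010
1: · MOVPL
2: ✓ ADDNE  r2←0xa4
3: · MOVLS
4: ✓ CMP  NZCV=1000
5: · ADDEQ
6: · SUBGT
7: ✓ MOVCC  r2←0x8c
8: ✓ CMP  NZCV=0010
9: · ADDLT
10: ✓ MOVGE  r2←0x1b
11: ✓ SUBHI  r3←0x09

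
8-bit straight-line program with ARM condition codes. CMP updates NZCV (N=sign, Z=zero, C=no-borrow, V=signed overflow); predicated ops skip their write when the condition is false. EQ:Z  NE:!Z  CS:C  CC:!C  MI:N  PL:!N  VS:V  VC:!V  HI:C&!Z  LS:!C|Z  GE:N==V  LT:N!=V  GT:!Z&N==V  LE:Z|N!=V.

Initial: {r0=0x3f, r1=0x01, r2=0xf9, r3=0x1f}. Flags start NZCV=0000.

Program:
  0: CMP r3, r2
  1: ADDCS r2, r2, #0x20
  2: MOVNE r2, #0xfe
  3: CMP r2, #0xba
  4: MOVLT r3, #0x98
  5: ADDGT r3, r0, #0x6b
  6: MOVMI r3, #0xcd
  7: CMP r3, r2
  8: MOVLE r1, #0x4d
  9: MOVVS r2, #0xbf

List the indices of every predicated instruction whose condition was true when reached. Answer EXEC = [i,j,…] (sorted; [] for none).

[0] flags=0000 → (cmp)
[1] flags=0000 CS?F → skip
[2] flags=0000 NE?T → r2=0xfe
[3] flags=0010 → (cmp)
[4] flags=0010 LT?F → skip
[5] flags=0010 GT?T → r3=0xaa
[6] flags=0010 MI?F → skip
[7] flags=1000 → (cmp)
[8] flags=1000 LE?T → r1=0x4d
[9] flags=1000 VS?F → skip

EXEC = [2,5,8]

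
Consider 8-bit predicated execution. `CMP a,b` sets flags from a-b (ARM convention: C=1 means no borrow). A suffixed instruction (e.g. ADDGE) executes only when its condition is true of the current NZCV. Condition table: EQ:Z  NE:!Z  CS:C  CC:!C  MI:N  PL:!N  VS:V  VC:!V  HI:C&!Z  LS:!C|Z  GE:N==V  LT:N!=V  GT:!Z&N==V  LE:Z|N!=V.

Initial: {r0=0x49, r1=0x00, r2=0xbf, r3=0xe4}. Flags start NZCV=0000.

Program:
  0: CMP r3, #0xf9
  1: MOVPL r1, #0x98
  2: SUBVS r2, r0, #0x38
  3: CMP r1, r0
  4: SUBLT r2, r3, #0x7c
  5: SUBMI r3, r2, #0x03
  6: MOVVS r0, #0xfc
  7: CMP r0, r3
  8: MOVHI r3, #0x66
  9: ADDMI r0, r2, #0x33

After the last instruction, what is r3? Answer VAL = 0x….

VAL = 0x65

0: ✓ CMP  NZCV=1000
1: · MOVPL
2: · SUBVS
3: ✓ CMP  NZCV=1000
4: ✓ SUBLT  r2←0x68
5: ✓ SUBMI  r3←0x65
6: · MOVVS
7: ✓ CMP  NZCV=1000
8: · MOVHI
9: ✓ ADDMI  r0←0x9b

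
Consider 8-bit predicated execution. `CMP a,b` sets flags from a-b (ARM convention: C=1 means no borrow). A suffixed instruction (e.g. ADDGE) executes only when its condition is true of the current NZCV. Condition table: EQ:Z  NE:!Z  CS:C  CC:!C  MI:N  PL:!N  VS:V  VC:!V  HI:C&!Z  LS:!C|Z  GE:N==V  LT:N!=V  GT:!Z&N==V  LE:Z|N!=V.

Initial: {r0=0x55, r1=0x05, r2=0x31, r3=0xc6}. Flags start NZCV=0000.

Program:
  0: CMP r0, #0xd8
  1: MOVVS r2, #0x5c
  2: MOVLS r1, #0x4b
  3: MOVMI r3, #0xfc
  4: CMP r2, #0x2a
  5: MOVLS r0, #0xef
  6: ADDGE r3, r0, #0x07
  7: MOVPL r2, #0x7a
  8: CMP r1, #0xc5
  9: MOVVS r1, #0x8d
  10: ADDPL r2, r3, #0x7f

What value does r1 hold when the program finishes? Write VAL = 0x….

0: ✓ CMP  NZCV=0000
1: · MOVVS
2: ✓ MOVLS  r1←0x4b
3: · MOVMI
4: ✓ CMP  NZCV=0010
5: · MOVLS
6: ✓ ADDGE  r3←0x5c
7: ✓ MOVPL  r2←0x7a
8: ✓ CMP  NZCV=1001
9: ✓ MOVVS  r1←0x8d
10: · ADDPL

VAL = 0x8d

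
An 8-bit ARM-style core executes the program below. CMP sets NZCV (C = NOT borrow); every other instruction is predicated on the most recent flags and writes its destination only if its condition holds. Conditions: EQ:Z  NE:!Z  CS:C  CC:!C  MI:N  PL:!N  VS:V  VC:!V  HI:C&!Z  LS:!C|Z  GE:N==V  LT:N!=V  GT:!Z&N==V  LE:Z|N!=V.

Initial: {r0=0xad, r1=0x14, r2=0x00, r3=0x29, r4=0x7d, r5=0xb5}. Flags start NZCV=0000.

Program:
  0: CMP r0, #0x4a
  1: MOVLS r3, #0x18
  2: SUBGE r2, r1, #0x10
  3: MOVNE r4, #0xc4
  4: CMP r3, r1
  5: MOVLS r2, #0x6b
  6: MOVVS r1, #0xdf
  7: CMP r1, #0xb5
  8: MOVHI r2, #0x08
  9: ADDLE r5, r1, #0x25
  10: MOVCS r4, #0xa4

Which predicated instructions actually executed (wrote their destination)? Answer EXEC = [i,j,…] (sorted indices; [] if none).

0: ✓ CMP  NZCV=0011
1: · MOVLS
2: · SUBGE
3: ✓ MOVNE  r4←0xc4
4: ✓ CMP  NZCV=0010
5: · MOVLS
6: · MOVVS
7: ✓ CMP  NZCV=0000
8: · MOVHI
9: · ADDLE
10: · MOVCS

EXEC = [3]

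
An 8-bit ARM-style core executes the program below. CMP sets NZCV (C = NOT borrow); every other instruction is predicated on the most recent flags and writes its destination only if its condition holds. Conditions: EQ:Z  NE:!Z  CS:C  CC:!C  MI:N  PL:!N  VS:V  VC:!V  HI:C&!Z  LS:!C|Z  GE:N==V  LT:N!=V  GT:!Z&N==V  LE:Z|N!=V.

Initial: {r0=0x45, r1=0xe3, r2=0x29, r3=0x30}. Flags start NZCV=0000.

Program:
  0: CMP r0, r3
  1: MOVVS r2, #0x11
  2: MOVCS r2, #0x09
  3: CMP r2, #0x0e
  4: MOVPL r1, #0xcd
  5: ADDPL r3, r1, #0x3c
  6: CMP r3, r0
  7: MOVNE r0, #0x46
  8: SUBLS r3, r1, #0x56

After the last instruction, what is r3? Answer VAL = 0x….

VAL = 0x8d

[0] flags=0010 → (cmp)
[1] flags=0010 VS?F → skip
[2] flags=0010 CS?T → r2=0x09
[3] flags=1000 → (cmp)
[4] flags=1000 PL?F → skip
[5] flags=1000 PL?F → skip
[6] flags=1000 → (cmp)
[7] flags=1000 NE?T → r0=0x46
[8] flags=1000 LS?T → r3=0x8d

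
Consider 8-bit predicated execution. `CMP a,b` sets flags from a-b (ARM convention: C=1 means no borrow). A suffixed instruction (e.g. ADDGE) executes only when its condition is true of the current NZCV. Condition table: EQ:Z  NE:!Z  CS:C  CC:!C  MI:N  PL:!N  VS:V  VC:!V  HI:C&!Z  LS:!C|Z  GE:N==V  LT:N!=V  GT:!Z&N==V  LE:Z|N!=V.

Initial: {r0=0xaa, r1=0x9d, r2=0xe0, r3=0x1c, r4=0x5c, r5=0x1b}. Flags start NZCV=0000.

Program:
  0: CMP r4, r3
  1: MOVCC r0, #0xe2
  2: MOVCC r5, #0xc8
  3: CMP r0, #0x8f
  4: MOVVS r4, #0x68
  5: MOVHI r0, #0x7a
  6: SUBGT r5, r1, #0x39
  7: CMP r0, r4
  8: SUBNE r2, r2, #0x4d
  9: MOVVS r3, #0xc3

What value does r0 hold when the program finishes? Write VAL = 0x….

[0] flags=0010 → (cmp)
[1] flags=0010 CC?F → skip
[2] flags=0010 CC?F → skip
[3] flags=0010 → (cmp)
[4] flags=0010 VS?F → skip
[5] flags=0010 HI?T → r0=0x7a
[6] flags=0010 GT?T → r5=0x64
[7] flags=0010 → (cmp)
[8] flags=0010 NE?T → r2=0x93
[9] flags=0010 VS?F → skip

VAL = 0x7a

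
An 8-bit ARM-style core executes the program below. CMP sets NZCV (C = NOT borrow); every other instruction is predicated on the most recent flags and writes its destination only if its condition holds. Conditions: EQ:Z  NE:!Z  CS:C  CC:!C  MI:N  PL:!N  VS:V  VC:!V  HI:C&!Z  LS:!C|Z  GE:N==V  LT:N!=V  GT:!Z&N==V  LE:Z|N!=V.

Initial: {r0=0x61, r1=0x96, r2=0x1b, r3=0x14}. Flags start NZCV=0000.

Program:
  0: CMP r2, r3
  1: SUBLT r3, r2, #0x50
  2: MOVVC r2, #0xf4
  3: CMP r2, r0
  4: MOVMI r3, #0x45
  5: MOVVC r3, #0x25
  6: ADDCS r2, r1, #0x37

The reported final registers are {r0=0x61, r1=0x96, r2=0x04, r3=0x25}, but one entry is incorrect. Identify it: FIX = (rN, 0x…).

FIX = (r2, 0xcd)

0: ✓ CMP  NZCV=0010
1: · SUBLT
2: ✓ MOVVC  r2←0xf4
3: ✓ CMP  NZCV=1010
4: ✓ MOVMI  r3←0x45
5: ✓ MOVVC  r3←0x25
6: ✓ ADDCS  r2←0xcd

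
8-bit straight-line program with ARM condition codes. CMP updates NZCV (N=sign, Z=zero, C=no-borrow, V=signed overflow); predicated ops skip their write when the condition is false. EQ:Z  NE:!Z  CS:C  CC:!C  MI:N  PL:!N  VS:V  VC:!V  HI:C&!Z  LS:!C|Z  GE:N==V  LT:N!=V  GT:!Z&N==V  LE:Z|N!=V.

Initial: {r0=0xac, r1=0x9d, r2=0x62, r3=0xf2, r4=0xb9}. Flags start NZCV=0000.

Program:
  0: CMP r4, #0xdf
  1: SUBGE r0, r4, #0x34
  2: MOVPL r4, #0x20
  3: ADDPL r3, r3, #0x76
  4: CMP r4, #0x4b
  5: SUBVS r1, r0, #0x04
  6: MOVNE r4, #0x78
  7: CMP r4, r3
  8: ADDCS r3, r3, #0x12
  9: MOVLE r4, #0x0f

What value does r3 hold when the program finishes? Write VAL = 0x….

VAL = 0xf2

[0] flags=1000 → (cmp)
[1] flags=1000 GE?F → skip
[2] flags=1000 PL?F → skip
[3] flags=1000 PL?F → skip
[4] flags=0011 → (cmp)
[5] flags=0011 VS?T → r1=0xa8
[6] flags=0011 NE?T → r4=0x78
[7] flags=1001 → (cmp)
[8] flags=1001 CS?F → skip
[9] flags=1001 LE?F → skip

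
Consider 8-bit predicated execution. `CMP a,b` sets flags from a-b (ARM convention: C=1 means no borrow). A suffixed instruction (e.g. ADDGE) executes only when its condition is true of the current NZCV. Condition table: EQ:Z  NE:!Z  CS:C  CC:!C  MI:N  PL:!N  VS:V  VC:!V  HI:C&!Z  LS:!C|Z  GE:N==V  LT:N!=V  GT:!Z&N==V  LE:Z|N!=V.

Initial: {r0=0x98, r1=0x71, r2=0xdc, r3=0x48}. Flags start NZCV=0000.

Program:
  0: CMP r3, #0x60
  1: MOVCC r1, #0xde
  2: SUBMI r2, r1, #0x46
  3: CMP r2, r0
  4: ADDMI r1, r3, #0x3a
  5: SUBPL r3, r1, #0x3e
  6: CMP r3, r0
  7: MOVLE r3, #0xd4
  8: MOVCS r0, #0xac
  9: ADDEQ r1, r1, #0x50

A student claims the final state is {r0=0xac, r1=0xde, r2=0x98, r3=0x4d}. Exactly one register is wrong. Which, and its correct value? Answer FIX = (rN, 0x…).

FIX = (r3, 0xa0)

0: ✓ CMP  NZCV=1000
1: ✓ MOVCC  r1←0xde
2: ✓ SUBMI  r2←0x98
3: ✓ CMP  NZCV=0110
4: · ADDMI
5: ✓ SUBPL  r3←0xa0
6: ✓ CMP  NZCV=0010
7: · MOVLE
8: ✓ MOVCS  r0←0xac
9: · ADDEQ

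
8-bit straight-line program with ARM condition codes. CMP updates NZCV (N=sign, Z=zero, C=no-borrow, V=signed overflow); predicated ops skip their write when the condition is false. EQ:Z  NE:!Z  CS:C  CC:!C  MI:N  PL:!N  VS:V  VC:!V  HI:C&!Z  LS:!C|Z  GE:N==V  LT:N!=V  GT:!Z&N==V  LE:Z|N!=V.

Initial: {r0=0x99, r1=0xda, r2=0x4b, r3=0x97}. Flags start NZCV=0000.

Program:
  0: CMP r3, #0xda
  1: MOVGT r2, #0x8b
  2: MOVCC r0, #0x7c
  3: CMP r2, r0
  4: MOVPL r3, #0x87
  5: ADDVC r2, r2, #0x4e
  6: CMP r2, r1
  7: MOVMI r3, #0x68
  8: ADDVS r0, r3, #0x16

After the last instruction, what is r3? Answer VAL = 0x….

[0] flags=1000 → (cmp)
[1] flags=1000 GT?F → skip
[2] flags=1000 CC?T → r0=0x7c
[3] flags=1000 → (cmp)
[4] flags=1000 PL?F → skip
[5] flags=1000 VC?T → r2=0x99
[6] flags=1000 → (cmp)
[7] flags=1000 MI?T → r3=0x68
[8] flags=1000 VS?F → skip

VAL = 0x68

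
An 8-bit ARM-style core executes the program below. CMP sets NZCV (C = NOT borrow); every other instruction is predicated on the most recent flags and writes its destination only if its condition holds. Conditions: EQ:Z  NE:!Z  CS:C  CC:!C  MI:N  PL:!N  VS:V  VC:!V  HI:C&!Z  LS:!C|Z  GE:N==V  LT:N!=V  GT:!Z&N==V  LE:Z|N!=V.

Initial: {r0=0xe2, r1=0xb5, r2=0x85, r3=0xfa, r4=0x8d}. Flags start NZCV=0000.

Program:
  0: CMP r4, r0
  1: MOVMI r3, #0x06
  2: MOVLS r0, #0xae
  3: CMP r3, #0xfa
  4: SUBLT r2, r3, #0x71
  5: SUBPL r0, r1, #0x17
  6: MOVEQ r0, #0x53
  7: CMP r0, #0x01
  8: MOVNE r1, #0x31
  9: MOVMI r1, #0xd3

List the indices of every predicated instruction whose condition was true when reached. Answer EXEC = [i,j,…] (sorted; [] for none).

EXEC = [1,2,5,8,9]

[0] flags=1000 → (cmp)
[1] flags=1000 MI?T → r3=0x06
[2] flags=1000 LS?T → r0=0xae
[3] flags=0000 → (cmp)
[4] flags=0000 LT?F → skip
[5] flags=0000 PL?T → r0=0x9e
[6] flags=0000 EQ?F → skip
[7] flags=1010 → (cmp)
[8] flags=1010 NE?T → r1=0x31
[9] flags=1010 MI?T → r1=0xd3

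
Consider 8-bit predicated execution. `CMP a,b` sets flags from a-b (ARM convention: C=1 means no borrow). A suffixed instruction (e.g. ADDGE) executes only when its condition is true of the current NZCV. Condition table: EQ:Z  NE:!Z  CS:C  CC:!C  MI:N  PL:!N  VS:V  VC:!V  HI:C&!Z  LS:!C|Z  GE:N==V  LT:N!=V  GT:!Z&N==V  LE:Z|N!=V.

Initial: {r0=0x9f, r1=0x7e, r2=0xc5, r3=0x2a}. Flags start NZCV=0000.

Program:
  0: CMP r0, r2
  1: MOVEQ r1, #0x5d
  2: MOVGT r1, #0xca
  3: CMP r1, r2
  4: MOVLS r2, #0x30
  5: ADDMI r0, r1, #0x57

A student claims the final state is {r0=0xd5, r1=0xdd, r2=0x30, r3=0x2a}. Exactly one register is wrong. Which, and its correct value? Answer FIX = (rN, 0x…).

0: ✓ CMP  NZCV=1000
1: · MOVEQ
2: · MOVGT
3: ✓ CMP  NZCV=1001
4: ✓ MOVLS  r2←0x30
5: ✓ ADDMI  r0←0xd5

FIX = (r1, 0x7e)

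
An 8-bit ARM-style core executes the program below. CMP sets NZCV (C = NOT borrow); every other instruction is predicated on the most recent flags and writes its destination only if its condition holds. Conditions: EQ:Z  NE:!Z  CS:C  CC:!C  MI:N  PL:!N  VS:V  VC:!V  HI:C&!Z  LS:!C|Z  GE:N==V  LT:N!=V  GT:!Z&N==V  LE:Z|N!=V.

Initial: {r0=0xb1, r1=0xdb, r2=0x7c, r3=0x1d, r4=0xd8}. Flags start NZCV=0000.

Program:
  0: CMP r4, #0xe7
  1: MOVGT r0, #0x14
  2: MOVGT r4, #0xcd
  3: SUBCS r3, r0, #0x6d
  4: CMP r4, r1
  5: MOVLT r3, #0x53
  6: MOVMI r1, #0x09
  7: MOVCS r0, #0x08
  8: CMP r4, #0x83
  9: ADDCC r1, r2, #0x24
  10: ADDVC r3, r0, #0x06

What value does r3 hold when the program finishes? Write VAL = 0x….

[0] flags=1000 → (cmp)
[1] flags=1000 GT?F → skip
[2] flags=1000 GT?F → skip
[3] flags=1000 CS?F → skip
[4] flags=1000 → (cmp)
[5] flags=1000 LT?T → r3=0x53
[6] flags=1000 MI?T → r1=0x09
[7] flags=1000 CS?F → skip
[8] flags=0010 → (cmp)
[9] flags=0010 CC?F → skip
[10] flags=0010 VC?T → r3=0xb7

VAL = 0xb7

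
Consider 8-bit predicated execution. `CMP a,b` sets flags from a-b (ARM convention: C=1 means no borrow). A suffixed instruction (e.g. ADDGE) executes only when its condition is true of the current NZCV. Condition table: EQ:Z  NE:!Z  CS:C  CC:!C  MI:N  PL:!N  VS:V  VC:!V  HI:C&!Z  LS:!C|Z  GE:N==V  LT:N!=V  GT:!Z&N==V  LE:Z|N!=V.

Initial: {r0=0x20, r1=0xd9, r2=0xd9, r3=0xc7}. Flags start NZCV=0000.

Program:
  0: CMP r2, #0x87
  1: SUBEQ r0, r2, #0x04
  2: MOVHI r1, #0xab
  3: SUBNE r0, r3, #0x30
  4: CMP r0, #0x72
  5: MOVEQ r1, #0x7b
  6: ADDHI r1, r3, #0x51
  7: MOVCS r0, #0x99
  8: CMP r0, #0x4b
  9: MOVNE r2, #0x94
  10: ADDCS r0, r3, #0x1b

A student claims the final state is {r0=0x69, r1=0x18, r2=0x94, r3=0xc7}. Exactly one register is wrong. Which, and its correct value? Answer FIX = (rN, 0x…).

FIX = (r0, 0xe2)

[0] flags=0010 → (cmp)
[1] flags=0010 EQ?F → skip
[2] flags=0010 HI?T → r1=0xab
[3] flags=0010 NE?T → r0=0x97
[4] flags=0011 → (cmp)
[5] flags=0011 EQ?F → skip
[6] flags=0011 HI?T → r1=0x18
[7] flags=0011 CS?T → r0=0x99
[8] flags=0011 → (cmp)
[9] flags=0011 NE?T → r2=0x94
[10] flags=0011 CS?T → r0=0xe2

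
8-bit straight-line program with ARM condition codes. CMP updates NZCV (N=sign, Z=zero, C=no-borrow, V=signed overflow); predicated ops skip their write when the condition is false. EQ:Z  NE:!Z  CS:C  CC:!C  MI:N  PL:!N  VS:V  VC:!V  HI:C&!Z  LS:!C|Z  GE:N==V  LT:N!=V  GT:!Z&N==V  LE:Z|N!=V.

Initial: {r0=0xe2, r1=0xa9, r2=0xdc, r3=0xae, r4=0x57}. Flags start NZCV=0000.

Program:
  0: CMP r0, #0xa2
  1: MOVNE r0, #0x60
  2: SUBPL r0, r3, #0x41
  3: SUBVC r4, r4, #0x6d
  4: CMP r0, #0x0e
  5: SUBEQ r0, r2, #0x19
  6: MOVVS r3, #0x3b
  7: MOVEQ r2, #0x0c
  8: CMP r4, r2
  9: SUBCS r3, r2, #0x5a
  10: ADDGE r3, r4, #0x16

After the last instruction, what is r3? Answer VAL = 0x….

VAL = 0x00

0: ✓ CMP  NZCV=0010
1: ✓ MOVNE  r0←0x60
2: ✓ SUBPL  r0←0x6d
3: ✓ SUBVC  r4←0xea
4: ✓ CMP  NZCV=0010
5: · SUBEQ
6: · MOVVS
7: · MOVEQ
8: ✓ CMP  NZCV=0010
9: ✓ SUBCS  r3←0x82
10: ✓ ADDGE  r3←0x00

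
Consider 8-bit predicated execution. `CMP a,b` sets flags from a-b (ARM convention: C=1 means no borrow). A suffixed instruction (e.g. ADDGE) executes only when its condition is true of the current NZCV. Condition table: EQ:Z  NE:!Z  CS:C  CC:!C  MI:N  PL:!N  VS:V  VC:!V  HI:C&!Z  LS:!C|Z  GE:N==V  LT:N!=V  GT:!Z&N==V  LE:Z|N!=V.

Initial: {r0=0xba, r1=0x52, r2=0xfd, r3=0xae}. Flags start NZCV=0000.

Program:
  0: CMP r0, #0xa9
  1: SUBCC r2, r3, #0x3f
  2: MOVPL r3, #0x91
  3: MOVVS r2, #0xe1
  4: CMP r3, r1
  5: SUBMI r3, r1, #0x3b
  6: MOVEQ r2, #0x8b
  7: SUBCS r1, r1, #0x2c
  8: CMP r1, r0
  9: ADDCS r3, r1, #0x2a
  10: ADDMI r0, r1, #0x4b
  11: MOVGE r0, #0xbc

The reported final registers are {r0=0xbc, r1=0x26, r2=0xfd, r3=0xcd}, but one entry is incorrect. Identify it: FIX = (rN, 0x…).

FIX = (r3, 0x91)

[0] flags=0010 → (cmp)
[1] flags=0010 CC?F → skip
[2] flags=0010 PL?T → r3=0x91
[3] flags=0010 VS?F → skip
[4] flags=0011 → (cmp)
[5] flags=0011 MI?F → skip
[6] flags=0011 EQ?F → skip
[7] flags=0011 CS?T → r1=0x26
[8] flags=0000 → (cmp)
[9] flags=0000 CS?F → skip
[10] flags=0000 MI?F → skip
[11] flags=0000 GE?T → r0=0xbc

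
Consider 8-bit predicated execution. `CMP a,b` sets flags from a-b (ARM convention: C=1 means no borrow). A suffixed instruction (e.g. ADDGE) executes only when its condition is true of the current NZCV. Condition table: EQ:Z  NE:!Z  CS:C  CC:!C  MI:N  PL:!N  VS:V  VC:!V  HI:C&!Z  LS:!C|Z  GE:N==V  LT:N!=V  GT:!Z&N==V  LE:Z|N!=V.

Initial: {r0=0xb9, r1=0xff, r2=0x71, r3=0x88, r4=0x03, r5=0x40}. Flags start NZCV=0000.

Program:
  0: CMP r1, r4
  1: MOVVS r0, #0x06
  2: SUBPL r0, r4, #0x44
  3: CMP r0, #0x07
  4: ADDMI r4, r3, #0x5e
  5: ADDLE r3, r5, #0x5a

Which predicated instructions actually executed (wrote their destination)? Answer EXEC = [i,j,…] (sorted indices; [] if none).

[0] flags=1010 → (cmp)
[1] flags=1010 VS?F → skip
[2] flags=1010 PL?F → skip
[3] flags=1010 → (cmp)
[4] flags=1010 MI?T → r4=0xe6
[5] flags=1010 LE?T → r3=0x9a

EXEC = [4,5]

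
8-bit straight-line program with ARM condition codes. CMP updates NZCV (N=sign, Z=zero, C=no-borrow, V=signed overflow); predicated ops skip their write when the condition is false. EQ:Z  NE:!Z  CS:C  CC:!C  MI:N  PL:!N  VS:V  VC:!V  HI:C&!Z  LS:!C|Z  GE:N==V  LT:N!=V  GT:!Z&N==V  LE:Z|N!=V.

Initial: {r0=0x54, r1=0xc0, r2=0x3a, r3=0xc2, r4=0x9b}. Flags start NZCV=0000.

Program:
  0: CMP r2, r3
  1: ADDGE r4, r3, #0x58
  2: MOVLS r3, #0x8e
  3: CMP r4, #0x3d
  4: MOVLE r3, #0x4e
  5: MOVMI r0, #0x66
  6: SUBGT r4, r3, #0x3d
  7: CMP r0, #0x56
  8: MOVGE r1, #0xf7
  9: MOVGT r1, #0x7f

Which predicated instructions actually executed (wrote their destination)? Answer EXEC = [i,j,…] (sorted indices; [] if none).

EXEC = [1,2,4,5,8,9]

[0] flags=0000 → (cmp)
[1] flags=0000 GE?T → r4=0x1a
[2] flags=0000 LS?T → r3=0x8e
[3] flags=1000 → (cmp)
[4] flags=1000 LE?T → r3=0x4e
[5] flags=1000 MI?T → r0=0x66
[6] flags=1000 GT?F → skip
[7] flags=0010 → (cmp)
[8] flags=0010 GE?T → r1=0xf7
[9] flags=0010 GT?T → r1=0x7f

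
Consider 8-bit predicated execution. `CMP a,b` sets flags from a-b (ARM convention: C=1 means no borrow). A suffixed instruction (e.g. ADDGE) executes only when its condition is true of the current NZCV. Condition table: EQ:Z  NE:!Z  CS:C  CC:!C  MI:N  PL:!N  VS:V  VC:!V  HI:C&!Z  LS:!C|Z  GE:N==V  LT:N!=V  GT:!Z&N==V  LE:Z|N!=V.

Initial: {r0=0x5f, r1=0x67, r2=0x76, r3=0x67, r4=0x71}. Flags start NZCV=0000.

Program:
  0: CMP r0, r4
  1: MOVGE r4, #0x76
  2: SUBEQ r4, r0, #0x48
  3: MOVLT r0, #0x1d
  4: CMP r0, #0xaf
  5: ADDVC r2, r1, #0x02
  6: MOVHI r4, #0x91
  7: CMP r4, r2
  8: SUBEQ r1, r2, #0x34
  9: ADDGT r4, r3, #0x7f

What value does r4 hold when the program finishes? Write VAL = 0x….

0: ✓ CMP  NZCV=1000
1: · MOVGE
2: · SUBEQ
3: ✓ MOVLT  r0←0x1d
4: ✓ CMP  NZCV=0000
5: ✓ ADDVC  r2←0x69
6: · MOVHI
7: ✓ CMP  NZCV=0010
8: · SUBEQ
9: ✓ ADDGT  r4←0xe6

VAL = 0xe6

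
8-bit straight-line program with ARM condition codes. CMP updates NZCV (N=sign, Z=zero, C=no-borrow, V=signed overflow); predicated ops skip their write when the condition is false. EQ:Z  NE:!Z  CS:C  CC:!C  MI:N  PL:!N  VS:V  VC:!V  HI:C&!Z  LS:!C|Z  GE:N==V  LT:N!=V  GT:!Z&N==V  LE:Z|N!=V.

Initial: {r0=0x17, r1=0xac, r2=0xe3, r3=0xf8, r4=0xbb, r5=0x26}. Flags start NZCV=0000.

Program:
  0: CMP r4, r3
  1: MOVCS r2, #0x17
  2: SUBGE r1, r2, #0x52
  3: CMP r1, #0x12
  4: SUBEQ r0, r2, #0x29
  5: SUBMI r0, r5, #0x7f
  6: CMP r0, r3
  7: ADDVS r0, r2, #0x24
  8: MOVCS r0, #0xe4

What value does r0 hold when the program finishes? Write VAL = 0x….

0: ✓ CMP  NZCV=1000
1: · MOVCS
2: · SUBGE
3: ✓ CMP  NZCV=1010
4: · SUBEQ
5: ✓ SUBMI  r0←0xa7
6: ✓ CMP  NZCV=1000
7: · ADDVS
8: · MOVCS

VAL = 0xa7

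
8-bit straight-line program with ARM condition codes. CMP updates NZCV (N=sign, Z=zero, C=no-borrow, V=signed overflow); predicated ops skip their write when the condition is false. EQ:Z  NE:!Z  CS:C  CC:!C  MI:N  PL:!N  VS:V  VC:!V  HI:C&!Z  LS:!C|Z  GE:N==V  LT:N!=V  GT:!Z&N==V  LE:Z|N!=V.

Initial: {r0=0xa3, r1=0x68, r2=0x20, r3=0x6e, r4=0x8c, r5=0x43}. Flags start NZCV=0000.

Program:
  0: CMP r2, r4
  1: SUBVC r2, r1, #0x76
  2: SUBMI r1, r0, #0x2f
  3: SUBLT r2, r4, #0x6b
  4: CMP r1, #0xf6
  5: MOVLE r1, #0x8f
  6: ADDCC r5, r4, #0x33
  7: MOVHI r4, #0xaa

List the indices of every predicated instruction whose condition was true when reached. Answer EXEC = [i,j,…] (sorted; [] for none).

EXEC = [2,6]

0: ✓ CMP  NZCV=1001
1: · SUBVC
2: ✓ SUBMI  r1←0x74
3: · SUBLT
4: ✓ CMP  NZCV=0000
5: · MOVLE
6: ✓ ADDCC  r5←0xbf
7: · MOVHI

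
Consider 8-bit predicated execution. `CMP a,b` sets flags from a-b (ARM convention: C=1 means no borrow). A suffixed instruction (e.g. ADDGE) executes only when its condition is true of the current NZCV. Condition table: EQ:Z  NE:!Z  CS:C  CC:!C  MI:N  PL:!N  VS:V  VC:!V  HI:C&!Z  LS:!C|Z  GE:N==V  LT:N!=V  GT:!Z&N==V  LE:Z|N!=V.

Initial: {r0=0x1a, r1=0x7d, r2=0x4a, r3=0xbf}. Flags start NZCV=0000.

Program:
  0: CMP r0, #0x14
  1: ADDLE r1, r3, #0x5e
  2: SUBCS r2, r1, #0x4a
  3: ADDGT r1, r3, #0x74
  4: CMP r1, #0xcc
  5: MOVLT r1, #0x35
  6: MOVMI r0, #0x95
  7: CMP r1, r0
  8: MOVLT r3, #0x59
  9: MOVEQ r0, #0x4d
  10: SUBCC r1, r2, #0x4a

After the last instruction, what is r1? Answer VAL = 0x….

0: ✓ CMP  NZCV=0010
1: · ADDLE
2: ✓ SUBCS  r2←0x33
3: ✓ ADDGT  r1←0x33
4: ✓ CMP  NZCV=0000
5: · MOVLT
6: · MOVMI
7: ✓ CMP  NZCV=0010
8: · MOVLT
9: · MOVEQ
10: · SUBCC

VAL = 0x33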